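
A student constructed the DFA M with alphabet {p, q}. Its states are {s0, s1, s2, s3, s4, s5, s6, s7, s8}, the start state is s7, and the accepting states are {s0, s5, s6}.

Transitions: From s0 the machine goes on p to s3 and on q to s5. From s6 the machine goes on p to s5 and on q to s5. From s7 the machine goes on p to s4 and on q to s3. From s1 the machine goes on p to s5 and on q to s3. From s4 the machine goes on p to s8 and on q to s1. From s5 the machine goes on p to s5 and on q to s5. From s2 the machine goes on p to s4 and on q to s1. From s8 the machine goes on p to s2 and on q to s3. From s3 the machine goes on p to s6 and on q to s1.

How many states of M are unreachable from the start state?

Starting at s7 and following transitions, the reachable set is {s1, s2, s3, s4, s5, s6, s7, s8}. That leaves s0 unreachable — 1 in total.

1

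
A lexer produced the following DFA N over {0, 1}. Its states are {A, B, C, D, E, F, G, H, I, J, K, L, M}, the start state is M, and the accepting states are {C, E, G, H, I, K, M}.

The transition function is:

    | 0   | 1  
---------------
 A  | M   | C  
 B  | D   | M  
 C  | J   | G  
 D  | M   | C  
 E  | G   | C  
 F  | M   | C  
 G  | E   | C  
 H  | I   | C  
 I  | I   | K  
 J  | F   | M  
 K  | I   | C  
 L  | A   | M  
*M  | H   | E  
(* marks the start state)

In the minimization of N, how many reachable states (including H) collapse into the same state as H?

States {A,B,D,L} cannot be reached from the start state, so discard them.
P0 = {C,E,G,H,I,K,M} | {F,J}.
Refine {C,E,G,H,I,K,M} on symbol 0: members go to different blocks, giving {E,G,H,I,K,M} and {C}.
Refine {E,G,H,I,K,M} on symbol 1: members go to different blocks, giving {E,G,H,K} and {I,M}.
On input 0, block {E,G,H,K} splits into {E,G} and {H,K}.
Split {F,J} by δ(·,0) → {F} and {J}.
Split {I,M} by δ(·,0) → {I} and {M}.
The partition is now stable with 7 blocks: {E,G} | {F} | {C} | {I} | {H,K} | {J} | {M}.
State H belongs to the block {H,K}, which has 2 states.

2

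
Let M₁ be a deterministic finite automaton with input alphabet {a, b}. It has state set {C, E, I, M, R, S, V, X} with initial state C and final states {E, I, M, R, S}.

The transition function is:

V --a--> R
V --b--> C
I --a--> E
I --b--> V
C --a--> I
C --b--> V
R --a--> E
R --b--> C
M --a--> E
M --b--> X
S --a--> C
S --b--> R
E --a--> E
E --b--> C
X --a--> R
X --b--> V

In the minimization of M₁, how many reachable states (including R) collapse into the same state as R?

3

First remove the unreachable states {M,S,X}; 5 states remain.
Start with accepting vs non-accepting: {E,I,R} | {C,V}.
Stable partition: {E,I,R} | {C,V} — 2 equivalence classes.
The equivalence class containing R is {E,I,R}, of size 3.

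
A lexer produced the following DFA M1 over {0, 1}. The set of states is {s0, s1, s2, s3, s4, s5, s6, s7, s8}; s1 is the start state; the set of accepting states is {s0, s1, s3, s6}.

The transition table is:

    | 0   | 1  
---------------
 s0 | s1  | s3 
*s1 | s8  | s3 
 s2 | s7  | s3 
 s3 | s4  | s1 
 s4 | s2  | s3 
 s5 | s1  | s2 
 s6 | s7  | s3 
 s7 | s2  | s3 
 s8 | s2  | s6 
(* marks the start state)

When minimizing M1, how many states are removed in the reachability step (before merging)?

No path from s1 leads to s0, s5; the other 7 states are all reachable.

2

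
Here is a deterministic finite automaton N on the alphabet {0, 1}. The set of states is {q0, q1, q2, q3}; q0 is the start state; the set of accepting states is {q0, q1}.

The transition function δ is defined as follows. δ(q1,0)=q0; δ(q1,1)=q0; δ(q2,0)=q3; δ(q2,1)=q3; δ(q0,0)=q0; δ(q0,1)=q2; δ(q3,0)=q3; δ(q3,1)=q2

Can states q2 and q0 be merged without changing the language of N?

States {q1} cannot be reached from the start state, so discard them.
Start with accepting vs non-accepting: {q0} | {q2,q3}.
The partition is now stable with 2 blocks: {q0} | {q2,q3}.
q2 and q0 end up in different blocks, so they are distinguishable. For instance, the string 'ε' is accepted from only q0.

No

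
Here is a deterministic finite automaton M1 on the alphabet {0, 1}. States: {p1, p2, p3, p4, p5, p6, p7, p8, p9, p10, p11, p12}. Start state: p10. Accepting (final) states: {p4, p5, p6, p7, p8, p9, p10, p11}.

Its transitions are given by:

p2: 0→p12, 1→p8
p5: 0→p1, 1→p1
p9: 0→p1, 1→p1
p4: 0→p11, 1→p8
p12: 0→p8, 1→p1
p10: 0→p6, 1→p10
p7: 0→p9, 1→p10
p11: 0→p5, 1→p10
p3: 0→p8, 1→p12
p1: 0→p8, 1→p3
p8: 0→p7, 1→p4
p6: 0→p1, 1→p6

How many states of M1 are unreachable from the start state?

1

Starting at p10 and following transitions, the reachable set is {p1, p3, p4, p5, p6, p7, p8, p9, p10, p11, p12}. That leaves p2 unreachable — 1 in total.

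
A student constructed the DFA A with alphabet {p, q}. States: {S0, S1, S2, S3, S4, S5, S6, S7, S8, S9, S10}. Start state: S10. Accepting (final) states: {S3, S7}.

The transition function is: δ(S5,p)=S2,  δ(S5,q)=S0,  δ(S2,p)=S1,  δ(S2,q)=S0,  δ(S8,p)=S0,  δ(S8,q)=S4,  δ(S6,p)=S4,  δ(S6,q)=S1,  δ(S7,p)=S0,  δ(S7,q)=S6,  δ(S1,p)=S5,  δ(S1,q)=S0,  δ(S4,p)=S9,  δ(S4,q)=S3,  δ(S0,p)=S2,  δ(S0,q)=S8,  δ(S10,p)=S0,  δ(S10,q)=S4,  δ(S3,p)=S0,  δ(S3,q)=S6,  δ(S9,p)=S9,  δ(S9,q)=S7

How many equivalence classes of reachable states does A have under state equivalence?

Start with accepting vs non-accepting: {S3,S7} | {S0,S1,S2,S4,S5,S6,S8,S9,S10}.
Refine {S0,S1,S2,S4,S5,S6,S8,S9,S10} on symbol q: members go to different blocks, giving {S0,S1,S2,S5,S6,S8,S10} and {S4,S9}.
Refine {S0,S1,S2,S5,S6,S8,S10} on symbol p: members go to different blocks, giving {S0,S1,S2,S5,S8,S10} and {S6}.
Refine {S0,S1,S2,S5,S8,S10} on symbol q: members go to different blocks, giving {S0,S1,S2,S5} and {S8,S10}.
Refine {S0,S1,S2,S5} on symbol q: members go to different blocks, giving {S1,S2,S5} and {S0}.
No further refinement is possible. Final partition (6 blocks): {S3,S7} | {S1,S2,S5} | {S4,S9} | {S6} | {S8,S10} | {S0}.

6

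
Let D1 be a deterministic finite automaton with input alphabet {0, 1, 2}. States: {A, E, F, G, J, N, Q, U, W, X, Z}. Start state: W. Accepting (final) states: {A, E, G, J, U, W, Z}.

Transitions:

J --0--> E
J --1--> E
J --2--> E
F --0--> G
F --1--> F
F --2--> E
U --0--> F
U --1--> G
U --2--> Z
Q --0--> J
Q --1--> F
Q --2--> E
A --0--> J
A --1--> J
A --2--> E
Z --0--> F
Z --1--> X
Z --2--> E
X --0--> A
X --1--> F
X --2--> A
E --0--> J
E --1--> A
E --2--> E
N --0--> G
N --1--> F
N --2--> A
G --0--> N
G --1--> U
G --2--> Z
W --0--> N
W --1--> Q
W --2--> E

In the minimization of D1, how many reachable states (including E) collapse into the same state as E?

P0 = {A,E,G,J,U,W,Z} | {F,N,Q,X}.
Refine {A,E,G,J,U,W,Z} on symbol 0: members go to different blocks, giving {G,U,W,Z} and {A,E,J}.
Refine {G,U,W,Z} on symbol 1: members go to different blocks, giving {G,U} and {W,Z}.
On input 0, block {F,N,Q,X} splits into {F,N} and {Q,X}.
Stable partition: {G,U} | {F,N} | {A,E,J} | {W,Z} | {Q,X} — 5 equivalence classes.
State E belongs to the block {A,E,J}, which has 3 states.

3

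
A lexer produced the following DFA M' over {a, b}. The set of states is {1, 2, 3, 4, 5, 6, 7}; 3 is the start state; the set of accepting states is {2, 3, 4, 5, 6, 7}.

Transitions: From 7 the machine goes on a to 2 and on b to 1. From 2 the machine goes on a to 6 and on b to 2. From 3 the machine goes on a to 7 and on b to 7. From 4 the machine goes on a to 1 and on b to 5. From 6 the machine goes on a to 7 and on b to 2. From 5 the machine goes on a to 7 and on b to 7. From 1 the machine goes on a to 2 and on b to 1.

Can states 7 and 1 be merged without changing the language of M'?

Reachable states from the start: {1,2,3,6,7}. Unreachable: {4,5} — drop them.
Initial partition by acceptance: {2,3,6,7} | {1}.
Refine {2,3,6,7} on symbol b: members go to different blocks, giving {2,3,6} and {7}.
On input a, block {2,3,6} splits into {3,6} and {2}.
Refine {3,6} on symbol b: members go to different blocks, giving {3} and {6}.
The partition is now stable with 5 blocks: {3} | {1} | {7} | {2} | {6}.
7 and 1 end up in different blocks, so they are distinguishable. For instance, the string 'ε' is accepted from only 7.

No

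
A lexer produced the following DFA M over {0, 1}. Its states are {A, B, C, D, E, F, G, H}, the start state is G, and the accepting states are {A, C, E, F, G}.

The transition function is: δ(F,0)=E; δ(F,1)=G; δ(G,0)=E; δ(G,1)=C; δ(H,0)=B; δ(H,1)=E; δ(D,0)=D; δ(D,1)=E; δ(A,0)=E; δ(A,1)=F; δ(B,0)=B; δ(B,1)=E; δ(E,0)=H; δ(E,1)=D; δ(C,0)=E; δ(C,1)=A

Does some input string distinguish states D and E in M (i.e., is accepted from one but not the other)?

Yes

All states are reachable from the start state.
Initial partition by acceptance: {A,C,E,F,G} | {B,D,H}.
Refine {A,C,E,F,G} on symbol 0: members go to different blocks, giving {A,C,F,G} and {E}.
No further refinement is possible. Final partition (3 blocks): {A,C,F,G} | {B,D,H} | {E}.
D and E end up in different blocks, so they are distinguishable. For instance, the string 'ε' is accepted from only E.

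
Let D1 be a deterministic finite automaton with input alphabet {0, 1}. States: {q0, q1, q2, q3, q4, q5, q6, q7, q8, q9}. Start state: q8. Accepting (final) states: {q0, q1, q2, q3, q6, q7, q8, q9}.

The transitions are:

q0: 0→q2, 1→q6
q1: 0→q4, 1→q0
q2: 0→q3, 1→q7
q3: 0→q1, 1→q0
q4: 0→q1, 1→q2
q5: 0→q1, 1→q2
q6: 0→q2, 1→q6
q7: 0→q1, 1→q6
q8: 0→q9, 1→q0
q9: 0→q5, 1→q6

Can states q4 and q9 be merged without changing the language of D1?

All states are reachable from the start state.
P0 = {q0,q1,q2,q3,q6,q7,q8,q9} | {q4,q5}.
On input 0, block {q0,q1,q2,q3,q6,q7,q8,q9} splits into {q0,q2,q3,q6,q7,q8} and {q1,q9}.
On input 0, block {q0,q2,q3,q6,q7,q8} splits into {q0,q2,q6} and {q3,q7,q8}.
Refine {q0,q2,q6} on symbol 0: members go to different blocks, giving {q0,q6} and {q2}.
The partition is now stable with 5 blocks: {q0,q6} | {q4,q5} | {q1,q9} | {q3,q7,q8} | {q2}.
q4 and q9 end up in different blocks, so they are distinguishable. For instance, the string 'ε' is accepted from only q9.

No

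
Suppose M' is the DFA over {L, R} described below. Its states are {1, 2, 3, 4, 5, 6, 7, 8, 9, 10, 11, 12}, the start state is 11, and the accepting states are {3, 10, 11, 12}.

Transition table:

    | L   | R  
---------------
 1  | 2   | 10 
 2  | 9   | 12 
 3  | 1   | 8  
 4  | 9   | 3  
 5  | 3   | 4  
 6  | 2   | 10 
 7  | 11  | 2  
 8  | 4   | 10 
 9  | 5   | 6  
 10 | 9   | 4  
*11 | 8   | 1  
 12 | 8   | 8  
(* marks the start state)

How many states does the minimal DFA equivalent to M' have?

6

First remove the unreachable states {7}; 11 states remain.
Initial partition by acceptance: {3,10,11,12} | {1,2,4,5,6,8,9}.
On input L, block {1,2,4,5,6,8,9} splits into {1,2,4,6,8,9} and {5}.
On input L, block {1,2,4,6,8,9} splits into {1,2,4,6,8} and {9}.
Split {3,10,11,12} by δ(·,L) → {3,11,12} and {10}.
Refine {1,2,4,6,8} on symbol L: members go to different blocks, giving {1,6,8} and {2,4}.
Stable partition: {3,11,12} | {1,6,8} | {5} | {9} | {10} | {2,4} — 6 equivalence classes.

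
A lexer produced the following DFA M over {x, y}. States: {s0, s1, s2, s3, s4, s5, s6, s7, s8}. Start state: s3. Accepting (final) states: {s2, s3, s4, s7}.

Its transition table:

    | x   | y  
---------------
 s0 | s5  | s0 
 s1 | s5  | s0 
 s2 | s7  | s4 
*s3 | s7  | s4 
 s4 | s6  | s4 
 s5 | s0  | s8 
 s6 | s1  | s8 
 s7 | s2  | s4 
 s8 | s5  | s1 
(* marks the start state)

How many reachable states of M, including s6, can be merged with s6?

5

P0 = {s2,s3,s4,s7} | {s0,s1,s5,s6,s8}.
On input x, block {s2,s3,s4,s7} splits into {s2,s3,s7} and {s4}.
No further refinement is possible. Final partition (3 blocks): {s2,s3,s7} | {s0,s1,s5,s6,s8} | {s4}.
The equivalence class containing s6 is {s0,s1,s5,s6,s8}, of size 5.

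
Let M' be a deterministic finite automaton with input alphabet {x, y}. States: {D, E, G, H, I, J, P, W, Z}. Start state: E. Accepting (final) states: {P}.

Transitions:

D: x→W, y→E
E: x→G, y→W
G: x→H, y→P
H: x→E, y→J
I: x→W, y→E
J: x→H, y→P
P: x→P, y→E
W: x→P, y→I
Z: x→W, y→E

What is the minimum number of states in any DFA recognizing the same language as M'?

6

Reachable states from the start: {E,G,H,I,J,P,W}. Unreachable: {D,Z} — drop them.
Initial partition by acceptance: {P} | {E,G,H,I,J,W}.
Split {E,G,H,I,J,W} by δ(·,x) → {E,G,H,I,J} and {W}.
Split {E,G,H,I,J} by δ(·,x) → {E,G,H,J} and {I}.
Split {E,G,H,J} by δ(·,y) → {G,J} and {H} and {E}.
Stable partition: {P} | {G,J} | {W} | {I} | {H} | {E} — 6 equivalence classes.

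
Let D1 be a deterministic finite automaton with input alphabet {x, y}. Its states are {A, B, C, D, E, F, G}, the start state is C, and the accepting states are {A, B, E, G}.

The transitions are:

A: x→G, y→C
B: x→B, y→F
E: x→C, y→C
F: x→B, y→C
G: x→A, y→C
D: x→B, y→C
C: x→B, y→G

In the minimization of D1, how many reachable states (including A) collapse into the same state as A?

First remove the unreachable states {D,E}; 5 states remain.
Start with accepting vs non-accepting: {A,B,G} | {C,F}.
Refine {C,F} on symbol y: members go to different blocks, giving {C} and {F}.
On input y, block {A,B,G} splits into {A,G} and {B}.
No further refinement is possible. Final partition (4 blocks): {A,G} | {C} | {F} | {B}.
The equivalence class containing A is {A,G}, of size 2.

2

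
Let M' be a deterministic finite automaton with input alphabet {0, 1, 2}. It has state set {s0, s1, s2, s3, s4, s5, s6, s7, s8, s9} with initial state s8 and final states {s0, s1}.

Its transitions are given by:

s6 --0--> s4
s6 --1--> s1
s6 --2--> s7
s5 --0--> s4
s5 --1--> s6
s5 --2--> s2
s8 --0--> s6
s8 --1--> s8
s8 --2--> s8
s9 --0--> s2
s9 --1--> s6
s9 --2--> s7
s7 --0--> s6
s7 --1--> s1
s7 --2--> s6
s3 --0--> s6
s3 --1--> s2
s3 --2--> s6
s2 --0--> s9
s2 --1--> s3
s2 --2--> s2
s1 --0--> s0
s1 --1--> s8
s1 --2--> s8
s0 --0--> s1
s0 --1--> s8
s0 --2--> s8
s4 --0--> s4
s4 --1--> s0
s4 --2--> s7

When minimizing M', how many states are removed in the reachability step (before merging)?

No path from s8 leads to s2, s3, s5, s9; the other 6 states are all reachable.

4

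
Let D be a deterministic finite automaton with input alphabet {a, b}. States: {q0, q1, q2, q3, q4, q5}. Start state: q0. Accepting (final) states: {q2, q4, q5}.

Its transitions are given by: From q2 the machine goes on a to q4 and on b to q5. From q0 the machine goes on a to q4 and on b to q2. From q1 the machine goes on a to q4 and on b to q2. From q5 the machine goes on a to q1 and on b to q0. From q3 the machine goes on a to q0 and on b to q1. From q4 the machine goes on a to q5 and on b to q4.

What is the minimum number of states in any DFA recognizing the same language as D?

States {q3} cannot be reached from the start state, so discard them.
Start with accepting vs non-accepting: {q2,q4,q5} | {q0,q1}.
Refine {q2,q4,q5} on symbol a: members go to different blocks, giving {q2,q4} and {q5}.
Refine {q2,q4} on symbol a: members go to different blocks, giving {q2} and {q4}.
The partition is now stable with 4 blocks: {q2} | {q0,q1} | {q5} | {q4}.

4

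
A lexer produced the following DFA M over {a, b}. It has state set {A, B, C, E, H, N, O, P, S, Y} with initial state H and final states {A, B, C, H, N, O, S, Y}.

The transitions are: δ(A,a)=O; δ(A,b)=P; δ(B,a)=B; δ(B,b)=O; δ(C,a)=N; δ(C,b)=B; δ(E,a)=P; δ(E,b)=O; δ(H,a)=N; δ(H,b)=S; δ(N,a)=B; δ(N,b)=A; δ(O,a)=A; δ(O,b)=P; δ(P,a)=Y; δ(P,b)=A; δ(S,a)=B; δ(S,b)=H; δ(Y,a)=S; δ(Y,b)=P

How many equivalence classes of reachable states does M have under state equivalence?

5

Reachable states from the start: {A,B,H,N,O,P,S,Y}. Unreachable: {C,E} — drop them.
Start with accepting vs non-accepting: {A,B,H,N,O,S,Y} | {P}.
On input b, block {A,B,H,N,O,S,Y} splits into {B,H,N,S} and {A,O,Y}.
Split {B,H,N,S} by δ(·,b) → {B,N} and {H,S}.
Refine {A,O,Y} on symbol a: members go to different blocks, giving {A,O} and {Y}.
The partition is now stable with 5 blocks: {B,N} | {P} | {A,O} | {H,S} | {Y}.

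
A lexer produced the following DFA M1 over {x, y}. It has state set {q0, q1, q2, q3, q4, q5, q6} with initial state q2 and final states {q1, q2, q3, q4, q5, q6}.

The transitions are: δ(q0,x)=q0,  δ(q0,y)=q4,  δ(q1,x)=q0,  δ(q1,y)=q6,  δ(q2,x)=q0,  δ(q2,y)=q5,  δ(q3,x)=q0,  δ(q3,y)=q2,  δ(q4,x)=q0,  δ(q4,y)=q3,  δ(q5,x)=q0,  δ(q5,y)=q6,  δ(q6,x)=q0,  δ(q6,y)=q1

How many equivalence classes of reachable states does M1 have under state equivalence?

2

Every state is reachable, so we keep all 7.
Start with accepting vs non-accepting: {q1,q2,q3,q4,q5,q6} | {q0}.
The partition is now stable with 2 blocks: {q1,q2,q3,q4,q5,q6} | {q0}.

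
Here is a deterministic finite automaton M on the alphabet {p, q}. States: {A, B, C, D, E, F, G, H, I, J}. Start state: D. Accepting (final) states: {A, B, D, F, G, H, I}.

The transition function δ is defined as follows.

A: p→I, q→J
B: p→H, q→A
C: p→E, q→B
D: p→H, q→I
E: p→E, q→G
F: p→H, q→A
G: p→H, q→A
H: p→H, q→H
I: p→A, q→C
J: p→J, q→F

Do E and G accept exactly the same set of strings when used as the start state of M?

Every state is reachable, so we keep all 10.
Start with accepting vs non-accepting: {A,B,D,F,G,H,I} | {C,E,J}.
On input q, block {A,B,D,F,G,H,I} splits into {B,D,F,G,H} and {A,I}.
On input q, block {B,D,F,G,H} splits into {B,D,F,G} and {H}.
No further refinement is possible. Final partition (4 blocks): {B,D,F,G} | {C,E,J} | {A,I} | {H}.
E and G end up in different blocks, so they are distinguishable. For instance, the string 'ε' is accepted from only G.

No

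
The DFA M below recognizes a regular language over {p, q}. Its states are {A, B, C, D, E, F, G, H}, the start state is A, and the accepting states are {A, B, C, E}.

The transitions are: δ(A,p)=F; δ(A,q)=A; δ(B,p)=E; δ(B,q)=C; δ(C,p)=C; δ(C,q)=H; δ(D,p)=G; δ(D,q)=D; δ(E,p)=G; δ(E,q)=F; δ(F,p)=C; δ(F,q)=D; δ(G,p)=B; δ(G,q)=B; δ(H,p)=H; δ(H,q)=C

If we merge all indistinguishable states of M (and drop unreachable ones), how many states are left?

All states are reachable from the start state.
P0 = {A,B,C,E} | {D,F,G,H}.
Refine {A,B,C,E} on symbol p: members go to different blocks, giving {A,E} and {B,C}.
Refine {A,E} on symbol q: members go to different blocks, giving {A} and {E}.
On input p, block {D,F,G,H} splits into {D,H} and {F,G}.
Refine {D,H} on symbol p: members go to different blocks, giving {D} and {H}.
Split {B,C} by δ(·,p) → {B} and {C}.
On input p, block {F,G} splits into {F} and {G}.
No further refinement is possible. Final partition (8 blocks): {A} | {D} | {B} | {E} | {F} | {H} | {C} | {G}.

8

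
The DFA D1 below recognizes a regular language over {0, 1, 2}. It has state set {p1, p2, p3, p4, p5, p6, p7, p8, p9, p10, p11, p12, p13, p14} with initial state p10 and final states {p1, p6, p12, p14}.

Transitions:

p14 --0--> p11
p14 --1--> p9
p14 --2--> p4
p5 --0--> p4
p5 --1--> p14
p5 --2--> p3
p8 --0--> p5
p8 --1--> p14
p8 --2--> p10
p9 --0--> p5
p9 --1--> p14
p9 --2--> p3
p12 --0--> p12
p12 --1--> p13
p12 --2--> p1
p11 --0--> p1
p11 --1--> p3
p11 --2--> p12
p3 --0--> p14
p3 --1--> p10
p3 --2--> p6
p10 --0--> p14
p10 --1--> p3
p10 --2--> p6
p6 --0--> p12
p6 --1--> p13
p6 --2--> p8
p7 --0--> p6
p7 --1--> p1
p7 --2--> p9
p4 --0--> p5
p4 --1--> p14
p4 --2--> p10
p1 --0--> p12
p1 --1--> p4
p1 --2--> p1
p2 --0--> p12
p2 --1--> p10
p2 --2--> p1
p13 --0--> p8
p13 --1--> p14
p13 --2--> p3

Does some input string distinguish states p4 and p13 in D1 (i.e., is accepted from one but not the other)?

No

Reachable states from the start: {p1,p3,p4,p5,p6,p8,p9,p10,p11,p12,p13,p14}. Unreachable: {p2,p7} — drop them.
P0 = {p1,p6,p12,p14} | {p3,p4,p5,p8,p9,p10,p11,p13}.
Split {p1,p6,p12,p14} by δ(·,0) → {p1,p6,p12} and {p14}.
Refine {p1,p6,p12} on symbol 2: members go to different blocks, giving {p1,p12} and {p6}.
Refine {p3,p4,p5,p8,p9,p10,p11,p13} on symbol 0: members go to different blocks, giving {p4,p5,p8,p9,p13} and {p3,p10} and {p11}.
Stable partition: {p1,p12} | {p4,p5,p8,p9,p13} | {p14} | {p6} | {p3,p10} | {p11} — 6 equivalence classes.
p4 and p13 lie in the same block of the stable partition, so they are equivalent — no string distinguishes them.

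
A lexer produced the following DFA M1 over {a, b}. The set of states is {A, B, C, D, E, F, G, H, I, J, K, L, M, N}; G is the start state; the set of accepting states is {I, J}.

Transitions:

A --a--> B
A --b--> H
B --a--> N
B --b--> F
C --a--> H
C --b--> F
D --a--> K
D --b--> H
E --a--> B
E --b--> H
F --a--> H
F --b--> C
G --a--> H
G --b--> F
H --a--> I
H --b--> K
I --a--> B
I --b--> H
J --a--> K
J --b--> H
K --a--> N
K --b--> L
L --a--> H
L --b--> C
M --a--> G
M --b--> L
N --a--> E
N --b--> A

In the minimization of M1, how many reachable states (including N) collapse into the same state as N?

1

First remove the unreachable states {D,J,M}; 11 states remain.
Start with accepting vs non-accepting: {I} | {A,B,C,E,F,G,H,K,L,N}.
On input a, block {A,B,C,E,F,G,H,K,L,N} splits into {A,B,C,E,F,G,K,L,N} and {H}.
Refine {A,B,C,E,F,G,K,L,N} on symbol a: members go to different blocks, giving {A,B,E,K,N} and {C,F,G,L}.
Split {A,B,E,K,N} by δ(·,b) → {A,E} and {B,K} and {N}.
The partition is now stable with 6 blocks: {I} | {A,E} | {H} | {C,F,G,L} | {B,K} | {N}.
The equivalence class containing N is {N}, of size 1.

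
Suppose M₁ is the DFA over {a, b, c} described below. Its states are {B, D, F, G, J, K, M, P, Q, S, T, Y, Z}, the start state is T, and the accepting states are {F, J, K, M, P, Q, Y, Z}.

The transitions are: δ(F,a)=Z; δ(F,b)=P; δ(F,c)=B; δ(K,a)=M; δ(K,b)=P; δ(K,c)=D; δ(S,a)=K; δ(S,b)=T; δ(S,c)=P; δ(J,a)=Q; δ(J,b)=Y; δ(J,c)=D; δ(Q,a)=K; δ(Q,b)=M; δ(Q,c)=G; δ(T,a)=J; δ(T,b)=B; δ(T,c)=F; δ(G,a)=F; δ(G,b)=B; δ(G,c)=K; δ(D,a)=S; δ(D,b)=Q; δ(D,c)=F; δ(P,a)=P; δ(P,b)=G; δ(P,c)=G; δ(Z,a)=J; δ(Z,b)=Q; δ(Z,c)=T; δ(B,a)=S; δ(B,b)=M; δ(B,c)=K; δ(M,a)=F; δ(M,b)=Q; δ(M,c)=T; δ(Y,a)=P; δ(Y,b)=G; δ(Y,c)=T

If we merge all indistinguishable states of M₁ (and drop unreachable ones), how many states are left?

6

All states are reachable from the start state.
P0 = {F,J,K,M,P,Q,Y,Z} | {B,D,G,S,T}.
Split {F,J,K,M,P,Q,Y,Z} by δ(·,b) → {F,J,K,M,Q,Z} and {P,Y}.
Refine {F,J,K,M,Q,Z} on symbol b: members go to different blocks, giving {M,Q,Z} and {F,J,K}.
On input a, block {B,D,G,S,T} splits into {G,S,T} and {B,D}.
On input b, block {G,S,T} splits into {G,T} and {S}.
Stable partition: {M,Q,Z} | {G,T} | {P,Y} | {F,J,K} | {B,D} | {S} — 6 equivalence classes.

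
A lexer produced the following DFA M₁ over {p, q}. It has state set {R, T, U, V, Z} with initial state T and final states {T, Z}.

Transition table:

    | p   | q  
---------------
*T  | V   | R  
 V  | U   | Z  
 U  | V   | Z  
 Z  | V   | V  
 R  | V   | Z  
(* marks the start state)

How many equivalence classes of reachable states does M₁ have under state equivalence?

Every state is reachable, so we keep all 5.
Initial partition by acceptance: {T,Z} | {R,U,V}.
No further refinement is possible. Final partition (2 blocks): {T,Z} | {R,U,V}.

2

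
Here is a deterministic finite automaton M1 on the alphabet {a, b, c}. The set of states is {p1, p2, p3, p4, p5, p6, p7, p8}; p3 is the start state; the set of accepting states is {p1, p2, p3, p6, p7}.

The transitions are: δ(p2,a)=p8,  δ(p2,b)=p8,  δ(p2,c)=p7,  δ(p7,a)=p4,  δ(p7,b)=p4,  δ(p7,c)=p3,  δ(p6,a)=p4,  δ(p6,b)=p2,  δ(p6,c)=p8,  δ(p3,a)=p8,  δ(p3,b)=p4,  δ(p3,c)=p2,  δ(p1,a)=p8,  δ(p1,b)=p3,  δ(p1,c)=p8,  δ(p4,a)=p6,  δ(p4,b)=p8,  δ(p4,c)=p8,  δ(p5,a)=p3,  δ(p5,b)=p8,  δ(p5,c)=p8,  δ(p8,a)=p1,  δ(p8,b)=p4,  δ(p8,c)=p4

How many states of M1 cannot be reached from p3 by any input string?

1

No path from p3 leads to p5; the other 7 states are all reachable.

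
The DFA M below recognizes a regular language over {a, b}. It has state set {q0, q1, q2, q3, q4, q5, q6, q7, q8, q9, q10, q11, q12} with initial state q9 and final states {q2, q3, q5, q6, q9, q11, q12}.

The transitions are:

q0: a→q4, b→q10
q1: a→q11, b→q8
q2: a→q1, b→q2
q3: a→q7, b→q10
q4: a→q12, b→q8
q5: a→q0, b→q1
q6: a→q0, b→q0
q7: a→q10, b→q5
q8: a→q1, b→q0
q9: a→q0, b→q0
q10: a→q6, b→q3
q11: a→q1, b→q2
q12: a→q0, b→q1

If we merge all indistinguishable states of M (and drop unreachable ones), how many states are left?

Initial partition by acceptance: {q2,q3,q5,q6,q9,q11,q12} | {q0,q1,q4,q7,q8,q10}.
Refine {q2,q3,q5,q6,q9,q11,q12} on symbol b: members go to different blocks, giving {q3,q5,q6,q9,q12} and {q2,q11}.
On input a, block {q0,q1,q4,q7,q8,q10} splits into {q0,q7,q8} and {q4,q10} and {q1}.
Split {q3,q5,q6,q9,q12} by δ(·,b) → {q5,q12} and {q6,q9} and {q3}.
On input a, block {q0,q7,q8} splits into {q0,q7} and {q8}.
On input b, block {q0,q7} splits into {q0} and {q7}.
On input a, block {q4,q10} splits into {q4} and {q10}.
No further refinement is possible. Final partition (10 blocks): {q5,q12} | {q0} | {q2,q11} | {q4} | {q1} | {q6,q9} | {q3} | {q8} | {q7} | {q10}.

10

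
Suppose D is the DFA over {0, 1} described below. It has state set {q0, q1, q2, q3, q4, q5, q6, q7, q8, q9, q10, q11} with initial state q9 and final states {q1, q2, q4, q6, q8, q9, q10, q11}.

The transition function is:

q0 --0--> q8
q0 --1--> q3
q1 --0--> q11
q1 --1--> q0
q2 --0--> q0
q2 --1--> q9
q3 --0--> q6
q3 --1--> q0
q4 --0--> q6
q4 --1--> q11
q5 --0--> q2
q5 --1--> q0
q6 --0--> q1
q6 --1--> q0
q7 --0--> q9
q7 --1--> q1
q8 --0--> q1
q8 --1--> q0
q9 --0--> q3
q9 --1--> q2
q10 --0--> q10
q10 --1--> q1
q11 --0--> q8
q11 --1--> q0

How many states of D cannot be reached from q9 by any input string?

Starting at q9 and following transitions, the reachable set is {q0, q1, q2, q3, q6, q8, q9, q11}. That leaves q4, q5, q7, q10 unreachable — 4 in total.

4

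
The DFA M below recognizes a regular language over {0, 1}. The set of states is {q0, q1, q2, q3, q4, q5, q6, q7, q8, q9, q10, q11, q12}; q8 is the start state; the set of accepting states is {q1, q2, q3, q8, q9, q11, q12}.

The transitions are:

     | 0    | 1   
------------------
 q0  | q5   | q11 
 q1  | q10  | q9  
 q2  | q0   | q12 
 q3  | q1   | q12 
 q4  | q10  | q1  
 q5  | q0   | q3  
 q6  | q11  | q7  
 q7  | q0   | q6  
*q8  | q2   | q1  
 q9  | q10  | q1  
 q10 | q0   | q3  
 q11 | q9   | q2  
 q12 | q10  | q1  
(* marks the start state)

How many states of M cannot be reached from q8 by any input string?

Starting at q8 and following transitions, the reachable set is {q0, q1, q2, q3, q5, q8, q9, q10, q11, q12}. That leaves q4, q6, q7 unreachable — 3 in total.

3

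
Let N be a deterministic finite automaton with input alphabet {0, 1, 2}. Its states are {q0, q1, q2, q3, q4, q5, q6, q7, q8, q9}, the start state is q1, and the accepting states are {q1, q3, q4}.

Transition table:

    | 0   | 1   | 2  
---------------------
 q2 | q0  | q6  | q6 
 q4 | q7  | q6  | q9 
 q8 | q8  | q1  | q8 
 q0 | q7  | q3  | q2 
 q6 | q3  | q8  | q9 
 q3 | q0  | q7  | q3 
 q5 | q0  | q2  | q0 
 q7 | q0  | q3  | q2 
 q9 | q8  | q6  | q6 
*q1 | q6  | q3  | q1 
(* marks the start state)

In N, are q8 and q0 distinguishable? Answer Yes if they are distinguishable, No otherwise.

Reachable states from the start: {q0,q1,q2,q3,q6,q7,q8,q9}. Unreachable: {q4,q5} — drop them.
Initial partition by acceptance: {q1,q3} | {q0,q2,q6,q7,q8,q9}.
Split {q1,q3} by δ(·,1) → {q1} and {q3}.
Split {q0,q2,q6,q7,q8,q9} by δ(·,0) → {q0,q2,q7,q8,q9} and {q6}.
Split {q0,q2,q7,q8,q9} by δ(·,1) → {q0,q7} and {q2,q9} and {q8}.
Split {q2,q9} by δ(·,0) → {q2} and {q9}.
No further refinement is possible. Final partition (7 blocks): {q1} | {q0,q7} | {q3} | {q6} | {q2} | {q8} | {q9}.
q8 and q0 end up in different blocks, so they are distinguishable. For instance, the string '11' is accepted from only q8.

Yes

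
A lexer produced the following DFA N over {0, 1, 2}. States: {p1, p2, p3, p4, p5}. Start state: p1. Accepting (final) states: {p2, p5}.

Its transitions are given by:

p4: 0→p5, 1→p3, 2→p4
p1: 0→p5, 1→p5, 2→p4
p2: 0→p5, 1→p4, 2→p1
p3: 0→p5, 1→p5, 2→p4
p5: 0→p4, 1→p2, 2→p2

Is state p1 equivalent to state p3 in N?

All states are reachable from the start state.
Start with accepting vs non-accepting: {p2,p5} | {p1,p3,p4}.
Refine {p2,p5} on symbol 0: members go to different blocks, giving {p2} and {p5}.
Refine {p1,p3,p4} on symbol 1: members go to different blocks, giving {p1,p3} and {p4}.
The partition is now stable with 4 blocks: {p2} | {p1,p3} | {p5} | {p4}.
p1 and p3 lie in the same block of the stable partition, so they are equivalent — no string distinguishes them.

Yes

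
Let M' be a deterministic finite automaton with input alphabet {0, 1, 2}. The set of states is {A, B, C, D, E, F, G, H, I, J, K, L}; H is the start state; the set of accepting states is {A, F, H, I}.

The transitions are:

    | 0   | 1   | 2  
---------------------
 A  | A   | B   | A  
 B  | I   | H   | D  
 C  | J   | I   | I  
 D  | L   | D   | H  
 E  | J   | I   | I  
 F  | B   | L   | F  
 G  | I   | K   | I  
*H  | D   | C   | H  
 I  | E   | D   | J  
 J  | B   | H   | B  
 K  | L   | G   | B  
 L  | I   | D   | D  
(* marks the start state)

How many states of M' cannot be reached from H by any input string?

No path from H leads to A, F, G, K; the other 8 states are all reachable.

4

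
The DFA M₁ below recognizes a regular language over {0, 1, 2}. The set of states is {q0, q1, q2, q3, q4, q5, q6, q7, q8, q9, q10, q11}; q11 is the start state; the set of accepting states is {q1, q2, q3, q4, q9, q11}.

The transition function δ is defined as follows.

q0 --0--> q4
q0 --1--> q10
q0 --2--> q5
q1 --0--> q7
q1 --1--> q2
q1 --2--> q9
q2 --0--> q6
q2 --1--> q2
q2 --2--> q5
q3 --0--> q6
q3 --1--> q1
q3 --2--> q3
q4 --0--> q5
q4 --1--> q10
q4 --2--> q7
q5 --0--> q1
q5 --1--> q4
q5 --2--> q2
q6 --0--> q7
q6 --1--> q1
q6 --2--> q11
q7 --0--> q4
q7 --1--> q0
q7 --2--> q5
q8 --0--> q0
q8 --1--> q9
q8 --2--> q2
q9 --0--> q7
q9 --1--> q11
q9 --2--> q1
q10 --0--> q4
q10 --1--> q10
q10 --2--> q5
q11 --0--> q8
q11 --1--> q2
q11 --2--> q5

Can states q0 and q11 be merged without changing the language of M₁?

States {q3} cannot be reached from the start state, so discard them.
P0 = {q1,q2,q4,q9,q11} | {q0,q5,q6,q7,q8,q10}.
Split {q1,q2,q4,q9,q11} by δ(·,1) → {q1,q2,q9,q11} and {q4}.
Split {q1,q2,q9,q11} by δ(·,2) → {q1,q9} and {q2,q11}.
Refine {q0,q5,q6,q7,q8,q10} on symbol 0: members go to different blocks, giving {q0,q7,q10} and {q6,q8} and {q5}.
The partition is now stable with 6 blocks: {q1,q9} | {q0,q7,q10} | {q4} | {q2,q11} | {q6,q8} | {q5}.
q0 and q11 end up in different blocks, so they are distinguishable. For instance, the string 'ε' is accepted from only q11.

No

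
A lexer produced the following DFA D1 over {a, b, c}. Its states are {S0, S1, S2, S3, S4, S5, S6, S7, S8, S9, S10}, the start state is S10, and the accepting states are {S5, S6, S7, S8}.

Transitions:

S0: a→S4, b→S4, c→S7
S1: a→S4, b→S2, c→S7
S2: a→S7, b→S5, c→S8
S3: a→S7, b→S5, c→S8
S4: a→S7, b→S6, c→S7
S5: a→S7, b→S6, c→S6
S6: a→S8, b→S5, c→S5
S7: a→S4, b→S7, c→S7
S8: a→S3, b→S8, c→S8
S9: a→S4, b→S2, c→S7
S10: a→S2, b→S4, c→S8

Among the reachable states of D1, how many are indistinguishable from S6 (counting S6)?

2

Reachable states from the start: {S2,S3,S4,S5,S6,S7,S8,S10}. Unreachable: {S0,S1,S9} — drop them.
Initial partition by acceptance: {S5,S6,S7,S8} | {S2,S3,S4,S10}.
Refine {S5,S6,S7,S8} on symbol a: members go to different blocks, giving {S5,S6} and {S7,S8}.
On input a, block {S2,S3,S4,S10} splits into {S2,S3,S4} and {S10}.
Stable partition: {S5,S6} | {S2,S3,S4} | {S7,S8} | {S10} — 4 equivalence classes.
The equivalence class containing S6 is {S5,S6}, of size 2.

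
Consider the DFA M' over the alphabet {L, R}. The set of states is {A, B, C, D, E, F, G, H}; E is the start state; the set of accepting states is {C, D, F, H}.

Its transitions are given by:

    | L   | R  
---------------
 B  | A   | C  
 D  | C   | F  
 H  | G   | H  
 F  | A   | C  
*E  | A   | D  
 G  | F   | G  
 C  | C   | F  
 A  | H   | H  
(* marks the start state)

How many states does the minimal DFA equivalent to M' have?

6

Reachable states from the start: {A,C,D,E,F,G,H}. Unreachable: {B} — drop them.
Start with accepting vs non-accepting: {C,D,F,H} | {A,E,G}.
Refine {C,D,F,H} on symbol L: members go to different blocks, giving {C,D} and {F,H}.
Split {A,E,G} by δ(·,L) → {A,G} and {E}.
Split {A,G} by δ(·,R) → {A} and {G}.
On input L, block {F,H} splits into {F} and {H}.
The partition is now stable with 6 blocks: {C,D} | {A} | {F} | {E} | {G} | {H}.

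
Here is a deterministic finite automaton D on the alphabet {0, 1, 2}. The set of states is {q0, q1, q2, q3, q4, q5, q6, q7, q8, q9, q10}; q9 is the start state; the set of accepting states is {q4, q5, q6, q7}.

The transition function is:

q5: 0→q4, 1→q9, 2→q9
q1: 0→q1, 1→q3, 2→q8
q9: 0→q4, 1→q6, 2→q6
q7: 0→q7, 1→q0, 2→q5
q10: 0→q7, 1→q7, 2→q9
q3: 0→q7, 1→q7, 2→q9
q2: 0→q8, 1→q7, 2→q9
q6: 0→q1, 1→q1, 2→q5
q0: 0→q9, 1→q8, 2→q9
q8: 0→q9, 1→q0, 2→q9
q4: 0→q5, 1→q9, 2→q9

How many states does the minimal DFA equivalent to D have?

7

First remove the unreachable states {q2,q10}; 9 states remain.
Start with accepting vs non-accepting: {q4,q5,q6,q7} | {q0,q1,q3,q8,q9}.
Refine {q4,q5,q6,q7} on symbol 0: members go to different blocks, giving {q4,q5,q7} and {q6}.
Split {q4,q5,q7} by δ(·,2) → {q4,q5} and {q7}.
Split {q0,q1,q3,q8,q9} by δ(·,0) → {q0,q1,q8} and {q3} and {q9}.
Split {q0,q1,q8} by δ(·,0) → {q0,q8} and {q1}.
Stable partition: {q4,q5} | {q0,q8} | {q6} | {q7} | {q3} | {q9} | {q1} — 7 equivalence classes.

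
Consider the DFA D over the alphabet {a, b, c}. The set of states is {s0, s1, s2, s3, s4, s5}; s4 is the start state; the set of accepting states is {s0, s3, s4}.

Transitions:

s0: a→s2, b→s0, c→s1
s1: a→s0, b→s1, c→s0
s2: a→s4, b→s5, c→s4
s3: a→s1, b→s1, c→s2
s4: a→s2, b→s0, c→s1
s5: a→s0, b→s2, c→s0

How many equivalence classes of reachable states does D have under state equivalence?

Reachable states from the start: {s0,s1,s2,s4,s5}. Unreachable: {s3} — drop them.
Start with accepting vs non-accepting: {s0,s4} | {s1,s2,s5}.
Stable partition: {s0,s4} | {s1,s2,s5} — 2 equivalence classes.

2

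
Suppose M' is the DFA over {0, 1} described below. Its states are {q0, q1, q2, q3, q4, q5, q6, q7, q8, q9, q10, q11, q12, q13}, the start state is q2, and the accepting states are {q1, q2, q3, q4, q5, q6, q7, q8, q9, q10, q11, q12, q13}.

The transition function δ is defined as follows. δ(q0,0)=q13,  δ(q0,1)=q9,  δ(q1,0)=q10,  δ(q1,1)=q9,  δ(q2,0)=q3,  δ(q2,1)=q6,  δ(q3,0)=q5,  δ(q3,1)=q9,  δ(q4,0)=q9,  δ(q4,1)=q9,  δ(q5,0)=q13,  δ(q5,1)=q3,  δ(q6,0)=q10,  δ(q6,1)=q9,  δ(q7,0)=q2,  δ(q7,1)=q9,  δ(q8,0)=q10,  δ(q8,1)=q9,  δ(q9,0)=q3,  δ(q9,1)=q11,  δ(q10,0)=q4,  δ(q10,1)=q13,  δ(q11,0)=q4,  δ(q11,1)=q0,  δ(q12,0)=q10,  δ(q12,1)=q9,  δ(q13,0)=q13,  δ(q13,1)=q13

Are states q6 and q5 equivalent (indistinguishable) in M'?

First remove the unreachable states {q1,q7,q8,q12}; 10 states remain.
P0 = {q2,q3,q4,q5,q6,q9,q10,q11,q13} | {q0}.
Split {q2,q3,q4,q5,q6,q9,q10,q11,q13} by δ(·,1) → {q2,q3,q4,q5,q6,q9,q10,q13} and {q11}.
On input 1, block {q2,q3,q4,q5,q6,q9,q10,q13} splits into {q2,q3,q4,q5,q6,q10,q13} and {q9}.
Split {q2,q3,q4,q5,q6,q10,q13} by δ(·,0) → {q2,q3,q5,q6,q10,q13} and {q4}.
On input 0, block {q2,q3,q5,q6,q10,q13} splits into {q2,q3,q5,q6,q13} and {q10}.
Split {q2,q3,q5,q6,q13} by δ(·,0) → {q2,q3,q5,q13} and {q6}.
Split {q2,q3,q5,q13} by δ(·,1) → {q5,q13} and {q2} and {q3}.
Split {q5,q13} by δ(·,1) → {q5} and {q13}.
Stable partition: {q5} | {q0} | {q11} | {q9} | {q4} | {q10} | {q6} | {q2} | {q3} | {q13} — 10 equivalence classes.
q6 and q5 end up in different blocks, so they are distinguishable. For instance, the string '111' is accepted from only q5.

No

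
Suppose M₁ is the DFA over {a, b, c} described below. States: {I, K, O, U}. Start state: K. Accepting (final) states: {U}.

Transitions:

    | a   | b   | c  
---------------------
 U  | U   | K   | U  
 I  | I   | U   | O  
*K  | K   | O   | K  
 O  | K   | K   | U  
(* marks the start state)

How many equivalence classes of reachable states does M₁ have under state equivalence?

Reachable states from the start: {K,O,U}. Unreachable: {I} — drop them.
P0 = {U} | {K,O}.
On input c, block {K,O} splits into {K} and {O}.
The partition is now stable with 3 blocks: {U} | {K} | {O}.

3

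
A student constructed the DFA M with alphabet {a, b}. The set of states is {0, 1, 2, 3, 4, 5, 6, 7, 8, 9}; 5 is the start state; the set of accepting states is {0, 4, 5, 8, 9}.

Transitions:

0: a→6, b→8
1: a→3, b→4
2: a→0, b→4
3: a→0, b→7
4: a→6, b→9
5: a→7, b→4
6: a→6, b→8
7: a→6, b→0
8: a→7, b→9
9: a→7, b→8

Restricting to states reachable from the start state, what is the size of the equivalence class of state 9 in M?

States {1,2,3} cannot be reached from the start state, so discard them.
P0 = {0,4,5,8,9} | {6,7}.
No further refinement is possible. Final partition (2 blocks): {0,4,5,8,9} | {6,7}.
State 9 belongs to the block {0,4,5,8,9}, which has 5 states.

5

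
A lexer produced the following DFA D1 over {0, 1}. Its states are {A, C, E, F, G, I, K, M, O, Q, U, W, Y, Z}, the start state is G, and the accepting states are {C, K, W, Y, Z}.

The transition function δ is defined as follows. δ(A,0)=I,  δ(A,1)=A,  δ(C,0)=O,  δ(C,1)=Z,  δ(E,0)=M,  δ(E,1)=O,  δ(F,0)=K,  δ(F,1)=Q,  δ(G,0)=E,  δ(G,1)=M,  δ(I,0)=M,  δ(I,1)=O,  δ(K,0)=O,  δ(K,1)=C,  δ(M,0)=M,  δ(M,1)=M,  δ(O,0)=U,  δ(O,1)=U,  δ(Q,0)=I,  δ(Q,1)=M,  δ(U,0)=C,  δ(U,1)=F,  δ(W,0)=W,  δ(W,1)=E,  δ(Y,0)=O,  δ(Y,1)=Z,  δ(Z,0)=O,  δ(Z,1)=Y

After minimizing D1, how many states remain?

States {A,W} cannot be reached from the start state, so discard them.
Initial partition by acceptance: {C,K,Y,Z} | {E,F,G,I,M,O,Q,U}.
Split {E,F,G,I,M,O,Q,U} by δ(·,0) → {E,G,I,M,O,Q} and {F,U}.
Refine {E,G,I,M,O,Q} on symbol 0: members go to different blocks, giving {E,G,I,M,Q} and {O}.
On input 1, block {E,G,I,M,Q} splits into {G,M,Q} and {E,I}.
Refine {G,M,Q} on symbol 0: members go to different blocks, giving {G,Q} and {M}.
Split {F,U} by δ(·,1) → {F} and {U}.
No further refinement is possible. Final partition (7 blocks): {C,K,Y,Z} | {G,Q} | {F} | {O} | {E,I} | {M} | {U}.

7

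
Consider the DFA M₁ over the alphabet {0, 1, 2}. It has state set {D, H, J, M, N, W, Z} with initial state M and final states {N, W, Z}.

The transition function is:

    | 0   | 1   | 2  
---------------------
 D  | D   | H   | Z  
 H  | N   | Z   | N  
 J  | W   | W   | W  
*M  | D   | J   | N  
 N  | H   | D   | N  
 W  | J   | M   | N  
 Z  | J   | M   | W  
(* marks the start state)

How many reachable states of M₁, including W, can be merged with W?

All states are reachable from the start state.
Initial partition by acceptance: {N,W,Z} | {D,H,J,M}.
Refine {D,H,J,M} on symbol 0: members go to different blocks, giving {H,J} and {D,M}.
No further refinement is possible. Final partition (3 blocks): {N,W,Z} | {H,J} | {D,M}.
State W belongs to the block {N,W,Z}, which has 3 states.

3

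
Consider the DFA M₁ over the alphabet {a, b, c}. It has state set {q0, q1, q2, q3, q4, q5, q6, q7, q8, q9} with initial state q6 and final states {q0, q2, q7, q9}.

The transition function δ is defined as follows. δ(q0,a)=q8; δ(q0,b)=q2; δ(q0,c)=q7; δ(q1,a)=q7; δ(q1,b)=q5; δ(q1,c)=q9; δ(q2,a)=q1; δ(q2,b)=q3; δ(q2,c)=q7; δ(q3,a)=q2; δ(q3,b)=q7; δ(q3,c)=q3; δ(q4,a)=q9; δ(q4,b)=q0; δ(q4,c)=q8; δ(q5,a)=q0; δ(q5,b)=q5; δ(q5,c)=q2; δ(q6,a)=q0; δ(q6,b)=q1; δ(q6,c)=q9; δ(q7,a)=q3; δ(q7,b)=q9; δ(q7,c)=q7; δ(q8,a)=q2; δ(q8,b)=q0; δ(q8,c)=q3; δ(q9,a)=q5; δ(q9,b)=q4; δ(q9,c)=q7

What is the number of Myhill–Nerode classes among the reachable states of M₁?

4

Every state is reachable, so we keep all 10.
Initial partition by acceptance: {q0,q2,q7,q9} | {q1,q3,q4,q5,q6,q8}.
On input b, block {q0,q2,q7,q9} splits into {q0,q7} and {q2,q9}.
On input a, block {q1,q3,q4,q5,q6,q8} splits into {q1,q5,q6} and {q3,q4,q8}.
Stable partition: {q0,q7} | {q1,q5,q6} | {q2,q9} | {q3,q4,q8} — 4 equivalence classes.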